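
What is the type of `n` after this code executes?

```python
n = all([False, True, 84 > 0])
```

all() returns bool

bool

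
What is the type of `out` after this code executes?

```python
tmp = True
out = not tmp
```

'not' always returns bool

bool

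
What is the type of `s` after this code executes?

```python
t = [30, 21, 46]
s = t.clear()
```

list.clear() returns None

NoneType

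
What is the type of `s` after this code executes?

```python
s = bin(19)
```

bin() returns str representation

str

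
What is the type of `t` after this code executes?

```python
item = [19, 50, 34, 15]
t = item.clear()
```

list.clear() returns None

NoneType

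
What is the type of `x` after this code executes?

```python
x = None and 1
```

'and' returns first falsy value (None)

NoneType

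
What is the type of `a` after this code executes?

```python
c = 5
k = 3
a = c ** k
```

int ** positive int returns int (5 ** 3 = 125)

int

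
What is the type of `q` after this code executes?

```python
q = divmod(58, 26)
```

divmod() returns a tuple (quotient, remainder)

tuple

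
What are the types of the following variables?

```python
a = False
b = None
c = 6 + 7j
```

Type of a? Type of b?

a is bool; b is NoneType

bool, NoneType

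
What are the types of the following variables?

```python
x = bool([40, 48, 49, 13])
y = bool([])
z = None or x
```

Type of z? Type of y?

None or <bool> returns the bool; bool() returns bool

bool, bool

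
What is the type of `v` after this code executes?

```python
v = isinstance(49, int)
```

isinstance() returns bool

bool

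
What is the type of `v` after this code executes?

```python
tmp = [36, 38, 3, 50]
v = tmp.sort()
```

list.sort() returns None (sorts in place)

NoneType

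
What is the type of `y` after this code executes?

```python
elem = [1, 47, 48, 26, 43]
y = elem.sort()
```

list.sort() returns None (sorts in place)

NoneType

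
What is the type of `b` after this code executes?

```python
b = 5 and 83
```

'and' returns the last value when all truthy (83, which is int)

int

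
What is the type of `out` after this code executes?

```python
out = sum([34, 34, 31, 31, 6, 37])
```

sum() of ints returns int

int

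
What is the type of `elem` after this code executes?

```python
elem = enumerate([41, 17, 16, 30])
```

enumerate() returns an enumerate iterator object

enumerate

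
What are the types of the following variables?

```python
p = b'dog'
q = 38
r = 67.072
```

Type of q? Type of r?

q is int; r is float

int, float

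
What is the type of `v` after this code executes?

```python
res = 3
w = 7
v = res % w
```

int % int returns int (3 % 7 = 3)

int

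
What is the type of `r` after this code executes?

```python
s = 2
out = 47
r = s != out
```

Comparison operators return bool

bool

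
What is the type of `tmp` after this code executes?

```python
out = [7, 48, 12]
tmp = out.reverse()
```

list.reverse() returns None

NoneType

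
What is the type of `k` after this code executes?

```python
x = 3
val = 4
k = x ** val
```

int ** positive int returns int (3 ** 4 = 81)

int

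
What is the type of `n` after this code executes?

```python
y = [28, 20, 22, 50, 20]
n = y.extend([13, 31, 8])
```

list.extend() returns None

NoneType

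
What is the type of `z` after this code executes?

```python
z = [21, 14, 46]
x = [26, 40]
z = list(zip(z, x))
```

list(zip(...)) returns a list of tuples

list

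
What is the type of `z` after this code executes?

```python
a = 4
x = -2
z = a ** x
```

int ** negative int returns float

float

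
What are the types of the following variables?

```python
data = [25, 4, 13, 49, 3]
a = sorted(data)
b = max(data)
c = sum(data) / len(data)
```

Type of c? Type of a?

int / int returns float; sorted() returns list

float, list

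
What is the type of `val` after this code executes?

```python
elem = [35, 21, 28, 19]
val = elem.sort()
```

list.sort() returns None (sorts in place)

NoneType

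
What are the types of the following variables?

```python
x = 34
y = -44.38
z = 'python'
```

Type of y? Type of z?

y is float; z is str

float, str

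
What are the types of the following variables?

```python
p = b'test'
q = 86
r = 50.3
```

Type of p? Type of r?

p is bytes; r is float

bytes, float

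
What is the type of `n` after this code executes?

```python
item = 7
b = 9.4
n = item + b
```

int + float returns float (7 + 9.4 = 16.4)

float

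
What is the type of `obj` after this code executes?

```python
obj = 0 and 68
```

'and' returns the first falsy value (0, which is int)

int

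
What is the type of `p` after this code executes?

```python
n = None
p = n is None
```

'is' comparison returns bool

bool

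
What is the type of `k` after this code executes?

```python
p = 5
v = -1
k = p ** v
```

int ** negative int returns float

float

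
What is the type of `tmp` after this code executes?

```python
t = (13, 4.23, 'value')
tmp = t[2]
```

Index 2 of tuple is 'value' which is str

str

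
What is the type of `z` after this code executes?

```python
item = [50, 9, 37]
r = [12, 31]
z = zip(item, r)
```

zip() returns a zip iterator object

zip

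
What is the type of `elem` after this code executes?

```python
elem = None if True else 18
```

Ternary: condition is True, if branch (None) taken → NoneType

NoneType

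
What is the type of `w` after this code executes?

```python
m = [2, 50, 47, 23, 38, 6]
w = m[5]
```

Indexing a list of ints returns int (m[5] = 6)

int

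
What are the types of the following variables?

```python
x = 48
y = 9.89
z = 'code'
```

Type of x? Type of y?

x is int; y is float

int, float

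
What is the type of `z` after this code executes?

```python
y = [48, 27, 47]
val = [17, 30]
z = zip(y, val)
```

zip() returns a zip iterator object

zip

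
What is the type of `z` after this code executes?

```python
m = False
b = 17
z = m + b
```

bool + int returns int (False is 0, so 0 + 17 = 17)

int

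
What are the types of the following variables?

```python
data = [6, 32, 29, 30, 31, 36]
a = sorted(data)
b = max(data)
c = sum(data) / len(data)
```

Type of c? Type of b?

int / int returns float; max of ints returns int

float, int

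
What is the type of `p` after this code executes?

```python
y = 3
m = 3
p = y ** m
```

int ** positive int returns int (3 ** 3 = 27)

int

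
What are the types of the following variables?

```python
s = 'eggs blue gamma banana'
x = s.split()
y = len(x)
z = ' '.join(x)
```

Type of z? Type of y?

str.join() returns str; len() returns int

str, int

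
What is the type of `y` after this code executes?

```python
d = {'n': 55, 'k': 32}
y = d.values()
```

.values() returns a dict_values view object

dict_values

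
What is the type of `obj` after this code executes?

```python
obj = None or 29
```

'or' with None returns the other value (29, int)

int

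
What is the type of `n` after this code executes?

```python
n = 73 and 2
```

'and' returns the last value when all truthy (2, which is int)

int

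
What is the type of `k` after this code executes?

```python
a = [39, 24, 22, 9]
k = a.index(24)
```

list.index() returns int

int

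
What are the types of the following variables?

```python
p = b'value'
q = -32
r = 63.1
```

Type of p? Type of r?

p is bytes; r is float

bytes, float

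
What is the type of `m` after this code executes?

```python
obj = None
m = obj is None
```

'is' comparison returns bool

bool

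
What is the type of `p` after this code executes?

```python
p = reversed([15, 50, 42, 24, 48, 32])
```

reversed() on a list returns a list_reverseiterator

list_reverseiterator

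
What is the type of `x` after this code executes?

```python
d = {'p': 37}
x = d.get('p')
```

dict.get() returns the value (int) when key is found

int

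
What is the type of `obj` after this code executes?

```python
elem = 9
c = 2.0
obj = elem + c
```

int + float returns float (9 + 2.0 = 11.0)

float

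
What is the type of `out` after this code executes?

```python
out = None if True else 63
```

Ternary: condition is True, if branch (None) taken → NoneType

NoneType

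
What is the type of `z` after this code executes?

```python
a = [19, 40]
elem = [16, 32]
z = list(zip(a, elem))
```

list(zip(...)) returns a list of tuples

list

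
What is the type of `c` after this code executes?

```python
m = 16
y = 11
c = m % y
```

int % int returns int (16 % 11 = 5)

int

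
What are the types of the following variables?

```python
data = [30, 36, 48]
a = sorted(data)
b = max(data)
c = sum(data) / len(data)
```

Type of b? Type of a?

max of ints returns int; sorted() returns list

int, list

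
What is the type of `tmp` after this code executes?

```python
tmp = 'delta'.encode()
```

str.encode() returns bytes

bytes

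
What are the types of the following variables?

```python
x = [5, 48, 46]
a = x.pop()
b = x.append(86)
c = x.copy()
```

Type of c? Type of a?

list.copy() returns list; list.pop() returns the element (int)

list, int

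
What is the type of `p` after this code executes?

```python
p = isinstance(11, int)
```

isinstance() returns bool

bool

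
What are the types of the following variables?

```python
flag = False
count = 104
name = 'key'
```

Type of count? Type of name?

count is int; name is str

int, str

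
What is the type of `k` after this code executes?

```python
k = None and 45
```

'and' returns first falsy value (None)

NoneType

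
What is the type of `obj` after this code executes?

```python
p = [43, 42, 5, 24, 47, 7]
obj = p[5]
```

Indexing a list of ints returns int (p[5] = 7)

int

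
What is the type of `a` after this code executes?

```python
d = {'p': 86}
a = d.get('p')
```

dict.get() returns the value (int) when key is found

int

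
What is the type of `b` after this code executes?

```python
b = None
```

None has type NoneType

NoneType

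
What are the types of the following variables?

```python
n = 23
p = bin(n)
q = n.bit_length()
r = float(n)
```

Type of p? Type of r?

bin() returns str; float() returns float

str, float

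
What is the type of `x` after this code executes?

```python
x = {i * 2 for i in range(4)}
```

A set comprehension {expr for x in iterable} produces a set

set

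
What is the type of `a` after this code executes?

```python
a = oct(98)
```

oct() returns str representation

str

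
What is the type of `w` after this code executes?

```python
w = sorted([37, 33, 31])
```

sorted() always returns list

list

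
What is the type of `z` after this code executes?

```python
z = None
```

None has type NoneType

NoneType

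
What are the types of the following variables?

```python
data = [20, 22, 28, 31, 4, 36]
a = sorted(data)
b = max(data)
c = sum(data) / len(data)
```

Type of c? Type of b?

int / int returns float; max of ints returns int

float, int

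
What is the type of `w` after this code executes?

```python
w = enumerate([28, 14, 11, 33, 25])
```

enumerate() returns an enumerate iterator object

enumerate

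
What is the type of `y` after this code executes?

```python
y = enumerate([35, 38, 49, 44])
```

enumerate() returns an enumerate iterator object

enumerate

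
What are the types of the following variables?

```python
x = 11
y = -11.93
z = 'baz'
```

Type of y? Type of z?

y is float; z is str

float, str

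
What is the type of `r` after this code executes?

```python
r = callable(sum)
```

callable() returns bool

bool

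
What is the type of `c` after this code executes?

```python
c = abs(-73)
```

abs() of int returns int

int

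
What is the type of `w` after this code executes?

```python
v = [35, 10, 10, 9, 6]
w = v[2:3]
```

Slicing a list always returns a list

list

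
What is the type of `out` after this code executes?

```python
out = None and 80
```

'and' returns first falsy value (None)

NoneType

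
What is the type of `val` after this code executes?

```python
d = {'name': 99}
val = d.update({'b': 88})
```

dict.update() returns None

NoneType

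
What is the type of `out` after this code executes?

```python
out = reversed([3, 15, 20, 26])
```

reversed() on a list returns a list_reverseiterator

list_reverseiterator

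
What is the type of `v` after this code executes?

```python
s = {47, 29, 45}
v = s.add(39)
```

set.add() returns None (mutates in place)

NoneType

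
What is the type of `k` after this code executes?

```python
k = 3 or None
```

'or' returns first truthy value (3, int)

int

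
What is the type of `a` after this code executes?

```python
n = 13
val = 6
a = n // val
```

int // int returns int (13 // 6 = 2)

int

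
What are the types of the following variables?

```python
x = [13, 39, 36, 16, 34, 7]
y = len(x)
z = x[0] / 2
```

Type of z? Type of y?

int / int returns float; len() returns int

float, int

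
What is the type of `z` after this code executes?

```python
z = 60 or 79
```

'or' returns the first truthy value (60, which is int)

int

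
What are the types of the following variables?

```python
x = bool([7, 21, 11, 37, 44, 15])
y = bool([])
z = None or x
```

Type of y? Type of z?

bool() returns bool; None or <bool> returns the bool

bool, bool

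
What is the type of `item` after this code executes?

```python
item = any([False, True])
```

any() returns bool

bool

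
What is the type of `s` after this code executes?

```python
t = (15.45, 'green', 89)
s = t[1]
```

Index 1 of tuple is 'green' which is str

str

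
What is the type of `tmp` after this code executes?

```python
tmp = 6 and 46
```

'and' returns the last value when all truthy (46, which is int)

int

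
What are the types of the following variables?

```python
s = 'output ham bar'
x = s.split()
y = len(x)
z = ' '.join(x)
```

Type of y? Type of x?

len() returns int; str.split() returns list

int, list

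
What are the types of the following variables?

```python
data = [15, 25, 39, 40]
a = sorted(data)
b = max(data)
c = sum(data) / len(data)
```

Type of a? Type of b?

sorted() returns list; max of ints returns int

list, int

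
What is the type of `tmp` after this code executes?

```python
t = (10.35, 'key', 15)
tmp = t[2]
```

Index 2 of tuple is 15 which is int

int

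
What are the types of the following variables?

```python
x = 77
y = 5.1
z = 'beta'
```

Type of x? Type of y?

x is int; y is float

int, float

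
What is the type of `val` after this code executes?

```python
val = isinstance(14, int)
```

isinstance() returns bool

bool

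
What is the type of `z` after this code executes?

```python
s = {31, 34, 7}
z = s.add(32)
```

set.add() returns None (mutates in place)

NoneType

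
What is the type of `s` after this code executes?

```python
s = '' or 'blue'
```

'or' returns first truthy value ('blue', which is str)

str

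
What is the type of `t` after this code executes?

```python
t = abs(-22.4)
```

abs() of float returns float

float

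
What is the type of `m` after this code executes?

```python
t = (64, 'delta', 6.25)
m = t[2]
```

Index 2 of tuple is 6.25 which is float

float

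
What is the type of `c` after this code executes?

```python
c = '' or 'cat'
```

'or' returns first truthy value ('cat', which is str)

str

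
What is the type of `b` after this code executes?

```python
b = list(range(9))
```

list(range(...)) returns list

list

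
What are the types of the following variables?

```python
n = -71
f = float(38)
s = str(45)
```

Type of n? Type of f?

n is int; f is float

int, float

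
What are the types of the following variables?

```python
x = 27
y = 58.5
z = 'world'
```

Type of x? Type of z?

x is int; z is str

int, str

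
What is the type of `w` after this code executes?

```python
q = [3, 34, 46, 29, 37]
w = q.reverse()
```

list.reverse() returns None

NoneType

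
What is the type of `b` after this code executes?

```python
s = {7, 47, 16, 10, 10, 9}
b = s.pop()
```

Popping from a set of ints returns int

int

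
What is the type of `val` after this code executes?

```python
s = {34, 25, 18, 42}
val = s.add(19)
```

set.add() returns None (mutates in place)

NoneType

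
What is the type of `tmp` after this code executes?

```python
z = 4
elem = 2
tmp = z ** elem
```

int ** positive int returns int (4 ** 2 = 16)

int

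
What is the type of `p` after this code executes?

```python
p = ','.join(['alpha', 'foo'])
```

str.join() returns str

str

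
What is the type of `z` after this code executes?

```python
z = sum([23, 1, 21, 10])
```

sum() of ints returns int

int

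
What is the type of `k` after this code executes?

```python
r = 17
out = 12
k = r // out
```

int // int returns int (17 // 12 = 1)

int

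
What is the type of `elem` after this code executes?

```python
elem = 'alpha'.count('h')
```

str.count() returns int

int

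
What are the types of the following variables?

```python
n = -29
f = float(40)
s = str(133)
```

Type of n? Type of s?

n is int; s is str

int, str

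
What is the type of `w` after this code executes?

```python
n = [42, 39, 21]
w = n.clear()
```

list.clear() returns None

NoneType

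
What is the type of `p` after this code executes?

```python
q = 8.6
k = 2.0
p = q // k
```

float // float returns float (floor division preserves float type)

float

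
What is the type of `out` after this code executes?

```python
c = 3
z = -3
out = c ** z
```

int ** negative int returns float

float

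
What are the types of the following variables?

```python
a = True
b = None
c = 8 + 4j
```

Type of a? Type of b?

a is bool; b is NoneType

bool, NoneType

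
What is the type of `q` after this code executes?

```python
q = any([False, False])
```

any() returns bool

bool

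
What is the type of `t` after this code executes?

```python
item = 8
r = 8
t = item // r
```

int // int returns int (8 // 8 = 1)

int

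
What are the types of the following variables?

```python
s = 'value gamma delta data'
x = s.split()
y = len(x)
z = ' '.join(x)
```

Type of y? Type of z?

len() returns int; str.join() returns str

int, str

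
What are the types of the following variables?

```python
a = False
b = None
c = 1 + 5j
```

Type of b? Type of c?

b is NoneType; c is complex

NoneType, complex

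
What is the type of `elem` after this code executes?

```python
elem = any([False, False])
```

any() returns bool

bool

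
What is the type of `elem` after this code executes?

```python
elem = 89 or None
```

'or' returns first truthy value (89, int)

int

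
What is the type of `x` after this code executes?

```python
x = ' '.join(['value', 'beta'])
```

str.join() returns str

str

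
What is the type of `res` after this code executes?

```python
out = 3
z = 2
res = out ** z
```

int ** positive int returns int (3 ** 2 = 9)

int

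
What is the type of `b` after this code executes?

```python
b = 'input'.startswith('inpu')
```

str.startswith() returns bool

bool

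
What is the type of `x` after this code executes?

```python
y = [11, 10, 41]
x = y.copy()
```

list.copy() returns list

list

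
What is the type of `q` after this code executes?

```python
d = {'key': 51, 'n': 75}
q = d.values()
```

.values() returns a dict_values view object

dict_values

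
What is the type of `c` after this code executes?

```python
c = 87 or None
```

'or' returns first truthy value (87, int)

int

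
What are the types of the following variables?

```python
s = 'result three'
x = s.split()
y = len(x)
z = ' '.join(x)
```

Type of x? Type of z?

str.split() returns list; str.join() returns str

list, str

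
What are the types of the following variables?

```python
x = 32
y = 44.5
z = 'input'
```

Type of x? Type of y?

x is int; y is float

int, float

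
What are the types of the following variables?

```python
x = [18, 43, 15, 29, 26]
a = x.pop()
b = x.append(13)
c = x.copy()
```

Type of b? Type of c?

list.append() returns None; list.copy() returns list

NoneType, list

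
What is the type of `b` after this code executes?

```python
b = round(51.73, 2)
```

round() with ndigits arg returns float

float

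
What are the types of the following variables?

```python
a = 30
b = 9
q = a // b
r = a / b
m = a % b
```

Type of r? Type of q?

int / int returns float; int // int returns int

float, int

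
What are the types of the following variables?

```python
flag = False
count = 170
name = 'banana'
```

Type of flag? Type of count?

flag is bool; count is int

bool, int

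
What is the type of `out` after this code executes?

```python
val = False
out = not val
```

'not' always returns bool

bool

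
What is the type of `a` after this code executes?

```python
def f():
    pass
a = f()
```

A function with no return statement returns None

NoneType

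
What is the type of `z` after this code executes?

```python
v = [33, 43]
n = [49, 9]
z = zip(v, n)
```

zip() returns a zip iterator object

zip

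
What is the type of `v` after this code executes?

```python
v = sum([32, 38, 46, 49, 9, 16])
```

sum() of ints returns int

int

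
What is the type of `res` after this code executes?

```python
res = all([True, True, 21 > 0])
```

all() returns bool

bool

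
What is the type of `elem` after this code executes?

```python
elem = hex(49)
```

hex() returns str representation

str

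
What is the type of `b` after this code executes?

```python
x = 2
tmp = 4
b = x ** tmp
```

int ** positive int returns int (2 ** 4 = 16)

int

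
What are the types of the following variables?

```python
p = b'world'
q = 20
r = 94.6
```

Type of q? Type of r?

q is int; r is float

int, float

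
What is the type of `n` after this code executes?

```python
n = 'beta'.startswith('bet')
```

str.startswith() returns bool

bool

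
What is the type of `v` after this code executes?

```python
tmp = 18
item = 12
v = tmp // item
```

int // int returns int (18 // 12 = 1)

int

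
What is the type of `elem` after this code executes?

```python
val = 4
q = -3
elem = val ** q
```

int ** negative int returns float

float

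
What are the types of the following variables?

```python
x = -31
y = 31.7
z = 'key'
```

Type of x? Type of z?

x is int; z is str

int, str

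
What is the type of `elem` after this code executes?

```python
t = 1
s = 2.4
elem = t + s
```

int + float returns float (1 + 2.4 = 3.4)

float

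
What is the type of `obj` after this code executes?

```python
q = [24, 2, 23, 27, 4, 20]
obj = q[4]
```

Indexing a list of ints returns int (q[4] = 4)

int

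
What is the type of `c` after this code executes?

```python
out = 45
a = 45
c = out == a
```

Equality comparison returns bool

bool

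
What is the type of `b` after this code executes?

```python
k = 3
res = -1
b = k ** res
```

int ** negative int returns float

float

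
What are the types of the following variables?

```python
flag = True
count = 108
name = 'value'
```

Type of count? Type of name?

count is int; name is str

int, str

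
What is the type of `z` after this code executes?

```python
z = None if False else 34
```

Ternary: condition is False, else branch (34) taken → int

int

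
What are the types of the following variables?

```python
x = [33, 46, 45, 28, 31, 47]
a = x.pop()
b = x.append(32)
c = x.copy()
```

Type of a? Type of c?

list.pop() returns the element (int); list.copy() returns list

int, list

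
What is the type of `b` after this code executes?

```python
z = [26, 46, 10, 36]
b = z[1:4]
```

Slicing a list always returns a list

list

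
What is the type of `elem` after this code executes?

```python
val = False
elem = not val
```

'not' always returns bool

bool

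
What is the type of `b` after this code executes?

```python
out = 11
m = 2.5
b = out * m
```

int * float returns float (11 * 2.5 = 27.5)

float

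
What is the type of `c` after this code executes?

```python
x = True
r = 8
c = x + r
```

bool + int returns int (True is 1, so 1 + 8 = 9)

int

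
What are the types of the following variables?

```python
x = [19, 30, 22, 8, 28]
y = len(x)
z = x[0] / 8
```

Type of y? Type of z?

len() returns int; int / int returns float

int, float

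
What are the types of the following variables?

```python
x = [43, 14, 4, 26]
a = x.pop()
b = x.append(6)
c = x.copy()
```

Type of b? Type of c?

list.append() returns None; list.copy() returns list

NoneType, list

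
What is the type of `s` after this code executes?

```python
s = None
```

None has type NoneType

NoneType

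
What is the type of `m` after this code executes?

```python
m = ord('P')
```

ord() returns int (Unicode code point)

int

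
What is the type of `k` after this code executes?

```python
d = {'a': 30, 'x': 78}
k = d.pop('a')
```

dict.pop() returns the value (int)

int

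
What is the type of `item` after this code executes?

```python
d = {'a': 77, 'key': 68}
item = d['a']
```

Accessing dict[str, int] with key 'a' returns int value 77

int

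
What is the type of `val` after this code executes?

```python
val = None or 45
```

'or' with None returns the other value (45, int)

int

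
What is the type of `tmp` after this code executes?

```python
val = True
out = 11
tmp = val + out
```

bool + int returns int (True is 1, so 1 + 11 = 12)

int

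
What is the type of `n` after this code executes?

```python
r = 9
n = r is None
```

'is' comparison returns bool

bool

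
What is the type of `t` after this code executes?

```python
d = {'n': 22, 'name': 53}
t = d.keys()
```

.keys() returns a dict_keys view object

dict_keys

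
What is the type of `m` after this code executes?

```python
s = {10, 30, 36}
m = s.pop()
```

Popping from a set of ints returns int

int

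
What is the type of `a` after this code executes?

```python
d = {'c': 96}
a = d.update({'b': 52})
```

dict.update() returns None

NoneType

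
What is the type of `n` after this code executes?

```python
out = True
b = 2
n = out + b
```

bool + int returns int (True is 1, so 1 + 2 = 3)

int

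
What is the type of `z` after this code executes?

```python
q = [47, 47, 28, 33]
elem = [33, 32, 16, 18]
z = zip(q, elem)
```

zip() returns a zip iterator object

zip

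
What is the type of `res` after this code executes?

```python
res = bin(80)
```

bin() returns str representation

str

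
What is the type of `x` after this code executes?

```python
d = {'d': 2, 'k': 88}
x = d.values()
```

.values() returns a dict_values view object

dict_values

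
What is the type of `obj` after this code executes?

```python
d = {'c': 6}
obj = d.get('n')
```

dict.get() returns None when key 'n' is not found and no default given

NoneType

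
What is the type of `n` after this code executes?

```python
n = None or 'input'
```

'or' with None returns the other value ('input', str)

str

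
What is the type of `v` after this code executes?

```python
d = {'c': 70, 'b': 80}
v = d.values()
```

.values() returns a dict_values view object

dict_values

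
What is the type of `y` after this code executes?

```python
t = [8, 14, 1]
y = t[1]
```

Indexing a list of ints returns int (t[1] = 14)

int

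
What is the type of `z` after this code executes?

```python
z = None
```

None has type NoneType

NoneType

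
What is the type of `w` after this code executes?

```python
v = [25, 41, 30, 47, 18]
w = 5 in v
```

'in' operator returns bool

bool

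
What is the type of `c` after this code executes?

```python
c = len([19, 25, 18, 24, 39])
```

len() always returns int

int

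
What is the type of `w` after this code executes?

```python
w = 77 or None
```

'or' returns first truthy value (77, int)

int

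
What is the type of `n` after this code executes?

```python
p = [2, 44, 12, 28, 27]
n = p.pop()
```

list.pop() returns the popped element (int here)

int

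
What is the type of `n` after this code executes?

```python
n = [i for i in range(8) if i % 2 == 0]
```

A list comprehension [...] produces a list

list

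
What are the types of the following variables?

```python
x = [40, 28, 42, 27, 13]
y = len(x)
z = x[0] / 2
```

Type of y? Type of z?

len() returns int; int / int returns float

int, float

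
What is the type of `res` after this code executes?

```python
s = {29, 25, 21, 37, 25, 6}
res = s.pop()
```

Popping from a set of ints returns int

int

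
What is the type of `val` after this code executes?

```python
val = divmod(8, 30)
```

divmod() returns a tuple (quotient, remainder)

tuple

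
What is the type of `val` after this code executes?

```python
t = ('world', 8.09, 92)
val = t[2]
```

Index 2 of tuple is 92 which is int

int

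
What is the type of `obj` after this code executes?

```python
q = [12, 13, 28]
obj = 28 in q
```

'in' operator returns bool

bool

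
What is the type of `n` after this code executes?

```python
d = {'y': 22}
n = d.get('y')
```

dict.get() returns the value (int) when key is found

int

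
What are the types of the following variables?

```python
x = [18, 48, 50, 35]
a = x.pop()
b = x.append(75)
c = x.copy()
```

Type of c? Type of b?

list.copy() returns list; list.append() returns None

list, NoneType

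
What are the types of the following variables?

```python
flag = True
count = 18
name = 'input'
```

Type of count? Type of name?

count is int; name is str

int, str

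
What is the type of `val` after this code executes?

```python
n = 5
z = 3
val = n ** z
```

int ** positive int returns int (5 ** 3 = 125)

int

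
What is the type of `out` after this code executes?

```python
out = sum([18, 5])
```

sum() of ints returns int

int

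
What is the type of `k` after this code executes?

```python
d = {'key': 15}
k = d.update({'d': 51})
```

dict.update() returns None

NoneType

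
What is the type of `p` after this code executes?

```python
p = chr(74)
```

chr() returns str (single character)

str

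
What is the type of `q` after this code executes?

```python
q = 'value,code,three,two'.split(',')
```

str.split() returns list

list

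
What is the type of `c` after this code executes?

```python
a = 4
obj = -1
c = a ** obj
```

int ** negative int returns float

float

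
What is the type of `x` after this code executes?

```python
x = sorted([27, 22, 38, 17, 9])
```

sorted() always returns list

list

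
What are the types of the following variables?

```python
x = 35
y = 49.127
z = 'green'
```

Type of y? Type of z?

y is float; z is str

float, str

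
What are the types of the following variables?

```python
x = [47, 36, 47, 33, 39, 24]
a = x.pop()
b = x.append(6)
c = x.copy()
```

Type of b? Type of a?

list.append() returns None; list.pop() returns the element (int)

NoneType, int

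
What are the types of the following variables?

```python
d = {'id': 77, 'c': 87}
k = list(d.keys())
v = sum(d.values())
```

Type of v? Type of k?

sum of int values returns int; list(...) returns list

int, list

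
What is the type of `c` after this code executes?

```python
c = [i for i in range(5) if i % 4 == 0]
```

A list comprehension [...] produces a list

list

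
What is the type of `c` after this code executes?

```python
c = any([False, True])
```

any() returns bool

bool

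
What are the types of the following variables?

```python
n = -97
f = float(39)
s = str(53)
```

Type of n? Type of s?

n is int; s is str

int, str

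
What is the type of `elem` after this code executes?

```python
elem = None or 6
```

'or' with None returns the other value (6, int)

int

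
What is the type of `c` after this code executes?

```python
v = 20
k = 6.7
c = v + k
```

int + float returns float (20 + 6.7 = 26.7)

float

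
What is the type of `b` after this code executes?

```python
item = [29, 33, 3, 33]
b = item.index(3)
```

list.index() returns int

int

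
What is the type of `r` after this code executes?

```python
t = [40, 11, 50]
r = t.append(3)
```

list.append() returns None (mutates in place)

NoneType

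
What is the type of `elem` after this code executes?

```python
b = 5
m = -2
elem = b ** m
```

int ** negative int returns float

float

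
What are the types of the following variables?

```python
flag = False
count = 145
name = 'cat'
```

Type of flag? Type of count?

flag is bool; count is int

bool, int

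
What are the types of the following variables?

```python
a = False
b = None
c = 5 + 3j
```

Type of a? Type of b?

a is bool; b is NoneType

bool, NoneType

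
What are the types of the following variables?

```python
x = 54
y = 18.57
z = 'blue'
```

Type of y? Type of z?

y is float; z is str

float, str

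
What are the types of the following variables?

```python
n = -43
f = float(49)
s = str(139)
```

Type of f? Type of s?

f is float; s is str

float, str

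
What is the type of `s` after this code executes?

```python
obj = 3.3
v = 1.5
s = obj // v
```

float // float returns float (floor division preserves float type)

float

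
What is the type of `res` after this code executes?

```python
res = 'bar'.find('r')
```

str.find() returns int (index, or -1)

int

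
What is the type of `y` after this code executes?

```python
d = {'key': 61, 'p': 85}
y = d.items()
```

dict.items() returns a dict_items view

dict_items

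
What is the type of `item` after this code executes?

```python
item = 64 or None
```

'or' returns first truthy value (64, int)

int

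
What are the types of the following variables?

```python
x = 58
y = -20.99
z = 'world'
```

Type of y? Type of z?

y is float; z is str

float, str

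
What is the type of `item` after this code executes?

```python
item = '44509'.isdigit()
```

str.isdigit() returns bool

bool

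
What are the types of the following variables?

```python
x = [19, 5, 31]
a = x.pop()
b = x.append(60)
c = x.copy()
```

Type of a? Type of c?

list.pop() returns the element (int); list.copy() returns list

int, list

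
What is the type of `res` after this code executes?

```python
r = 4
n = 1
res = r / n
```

int / int always returns float in Python 3 (4 / 1 = 4)

float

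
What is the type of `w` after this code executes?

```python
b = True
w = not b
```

'not' always returns bool

bool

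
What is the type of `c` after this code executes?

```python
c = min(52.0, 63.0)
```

min() of floats returns float

float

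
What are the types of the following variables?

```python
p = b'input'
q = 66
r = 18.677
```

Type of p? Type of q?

p is bytes; q is int

bytes, int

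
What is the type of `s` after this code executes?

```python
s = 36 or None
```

'or' returns first truthy value (36, int)

int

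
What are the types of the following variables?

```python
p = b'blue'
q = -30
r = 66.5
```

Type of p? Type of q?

p is bytes; q is int

bytes, int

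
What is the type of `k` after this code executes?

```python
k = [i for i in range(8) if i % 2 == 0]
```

A list comprehension [...] produces a list

list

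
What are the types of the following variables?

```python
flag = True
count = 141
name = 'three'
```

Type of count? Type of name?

count is int; name is str

int, str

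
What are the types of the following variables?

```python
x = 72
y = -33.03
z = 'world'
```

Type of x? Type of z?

x is int; z is str

int, str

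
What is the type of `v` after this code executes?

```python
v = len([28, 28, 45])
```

len() always returns int

int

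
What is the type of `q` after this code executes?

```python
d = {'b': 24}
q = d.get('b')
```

dict.get() returns the value (int) when key is found

int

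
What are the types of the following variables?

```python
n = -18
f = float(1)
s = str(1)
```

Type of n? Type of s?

n is int; s is str

int, str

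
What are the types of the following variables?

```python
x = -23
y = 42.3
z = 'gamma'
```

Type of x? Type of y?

x is int; y is float

int, float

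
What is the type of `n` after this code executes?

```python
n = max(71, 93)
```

max() of ints returns int

int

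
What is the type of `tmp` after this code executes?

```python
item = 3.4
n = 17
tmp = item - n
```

float - int returns float (3.4 - 17 = -13.6)

float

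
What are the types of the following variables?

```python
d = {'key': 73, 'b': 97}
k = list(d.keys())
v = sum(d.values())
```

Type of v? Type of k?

sum of int values returns int; list(...) returns list

int, list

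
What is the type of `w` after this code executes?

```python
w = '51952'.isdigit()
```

str.isdigit() returns bool

bool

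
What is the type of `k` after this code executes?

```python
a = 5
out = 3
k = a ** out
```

int ** positive int returns int (5 ** 3 = 125)

int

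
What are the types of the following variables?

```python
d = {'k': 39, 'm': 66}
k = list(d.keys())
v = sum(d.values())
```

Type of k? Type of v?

list(...) returns list; sum of int values returns int

list, int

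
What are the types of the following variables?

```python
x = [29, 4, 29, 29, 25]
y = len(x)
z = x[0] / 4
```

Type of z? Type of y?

int / int returns float; len() returns int

float, int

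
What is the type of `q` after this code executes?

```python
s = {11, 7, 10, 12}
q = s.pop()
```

Popping from a set of ints returns int

int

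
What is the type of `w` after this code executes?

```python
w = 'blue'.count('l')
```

str.count() returns int

int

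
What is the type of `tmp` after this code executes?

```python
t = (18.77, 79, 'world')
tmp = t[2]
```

Index 2 of tuple is 'world' which is str

str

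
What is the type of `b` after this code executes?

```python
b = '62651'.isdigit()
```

str.isdigit() returns bool

bool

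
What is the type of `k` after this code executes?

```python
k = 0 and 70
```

'and' returns the first falsy value (0, which is int)

int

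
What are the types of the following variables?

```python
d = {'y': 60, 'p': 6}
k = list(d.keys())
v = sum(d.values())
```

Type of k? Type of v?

list(...) returns list; sum of int values returns int

list, int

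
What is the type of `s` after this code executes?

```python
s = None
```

None has type NoneType

NoneType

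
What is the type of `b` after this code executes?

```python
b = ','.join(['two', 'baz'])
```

str.join() returns str

str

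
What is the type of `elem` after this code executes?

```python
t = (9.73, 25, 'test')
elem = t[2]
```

Index 2 of tuple is 'test' which is str

str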